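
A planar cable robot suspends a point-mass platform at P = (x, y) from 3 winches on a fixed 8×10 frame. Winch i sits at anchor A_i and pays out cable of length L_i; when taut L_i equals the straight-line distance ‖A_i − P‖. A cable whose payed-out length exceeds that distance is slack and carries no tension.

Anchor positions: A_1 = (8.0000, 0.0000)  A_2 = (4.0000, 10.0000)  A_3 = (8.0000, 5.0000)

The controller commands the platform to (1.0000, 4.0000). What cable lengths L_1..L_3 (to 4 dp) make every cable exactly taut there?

L_1 = √((8.0000−1.0000)² + (0.0000−4.0000)²) = 8.0623
L_2 = √((4.0000−1.0000)² + (10.0000−4.0000)²) = 6.7082
L_3 = √((8.0000−1.0000)² + (5.0000−4.0000)²) = 7.0711

(8.0623, 6.7082, 7.0711)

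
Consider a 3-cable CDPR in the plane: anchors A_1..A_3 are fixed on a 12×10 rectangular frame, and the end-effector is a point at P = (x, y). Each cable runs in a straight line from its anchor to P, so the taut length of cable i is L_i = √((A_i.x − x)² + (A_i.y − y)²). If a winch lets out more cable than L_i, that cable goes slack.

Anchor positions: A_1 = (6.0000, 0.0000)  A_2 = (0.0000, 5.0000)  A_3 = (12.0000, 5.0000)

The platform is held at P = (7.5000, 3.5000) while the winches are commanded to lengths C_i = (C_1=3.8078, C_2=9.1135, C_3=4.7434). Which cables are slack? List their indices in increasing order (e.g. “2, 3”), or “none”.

2

cable 1: L_1 = ‖A_1−P‖ = 3.8079;  C_1 = 3.8078 → taut
cable 2: L_2 = ‖A_2−P‖ = 7.6485;  C_2 = 9.1135 → slack
cable 3: L_3 = ‖A_3−P‖ = 4.7434;  C_3 = 4.7434 → taut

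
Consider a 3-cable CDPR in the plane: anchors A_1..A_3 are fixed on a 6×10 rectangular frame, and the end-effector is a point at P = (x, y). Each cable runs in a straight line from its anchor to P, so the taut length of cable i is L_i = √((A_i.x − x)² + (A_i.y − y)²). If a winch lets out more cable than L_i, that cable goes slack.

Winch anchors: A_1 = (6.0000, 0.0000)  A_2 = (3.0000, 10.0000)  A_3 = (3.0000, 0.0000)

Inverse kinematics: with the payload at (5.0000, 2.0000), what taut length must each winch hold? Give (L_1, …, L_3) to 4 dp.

(2.2361, 8.2462, 2.8284)

L_1 = √((6.0000−5.0000)² + (0.0000−2.0000)²) = 2.2361
L_2 = √((3.0000−5.0000)² + (10.0000−2.0000)²) = 8.2462
L_3 = √((3.0000−5.0000)² + (0.0000−2.0000)²) = 2.8284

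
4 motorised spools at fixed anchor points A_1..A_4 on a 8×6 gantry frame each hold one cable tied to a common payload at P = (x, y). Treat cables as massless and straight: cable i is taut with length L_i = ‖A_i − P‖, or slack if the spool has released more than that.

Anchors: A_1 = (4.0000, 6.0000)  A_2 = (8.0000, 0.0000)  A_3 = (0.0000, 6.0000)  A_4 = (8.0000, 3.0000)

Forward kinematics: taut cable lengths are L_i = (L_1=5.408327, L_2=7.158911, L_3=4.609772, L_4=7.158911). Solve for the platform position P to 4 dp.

expand ‖A_i−P‖²=L_i² and subtract eq 1 (k_i ≔ ‖A_i‖²−L_i²)
k_1 = 16.0000+36.0000−29.2500 = 22.7500
eq1−eq2 → [-8.0000  12.0000]·P = 10.0000
eq1−eq3 → [8.0000  0.0000]·P = 8.0000
eq1−eq4 → [-8.0000  6.0000]·P = 1.0000
2×2 solve → P = (1.0000, 1.5000)
check cable 4: ‖A_4−P‖² = 51.2500 ≈ L_4² = 51.2500 ✓

(1.0000, 1.5000)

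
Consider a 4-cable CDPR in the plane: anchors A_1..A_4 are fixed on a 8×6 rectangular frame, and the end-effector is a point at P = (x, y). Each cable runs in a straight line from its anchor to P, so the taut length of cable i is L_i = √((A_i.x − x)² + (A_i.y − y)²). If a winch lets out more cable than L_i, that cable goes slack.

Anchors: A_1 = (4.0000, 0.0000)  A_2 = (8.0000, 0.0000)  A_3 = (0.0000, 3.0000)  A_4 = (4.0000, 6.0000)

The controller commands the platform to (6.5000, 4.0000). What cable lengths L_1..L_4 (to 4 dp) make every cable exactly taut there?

L_1 = √((4.0000−6.5000)² + (0.0000−4.0000)²) = 4.7170
L_2 = √((8.0000−6.5000)² + (0.0000−4.0000)²) = 4.2720
L_3 = √((0.0000−6.5000)² + (3.0000−4.0000)²) = 6.5765
L_4 = √((4.0000−6.5000)² + (6.0000−4.0000)²) = 3.2016

(4.7170, 4.2720, 6.5765, 3.2016)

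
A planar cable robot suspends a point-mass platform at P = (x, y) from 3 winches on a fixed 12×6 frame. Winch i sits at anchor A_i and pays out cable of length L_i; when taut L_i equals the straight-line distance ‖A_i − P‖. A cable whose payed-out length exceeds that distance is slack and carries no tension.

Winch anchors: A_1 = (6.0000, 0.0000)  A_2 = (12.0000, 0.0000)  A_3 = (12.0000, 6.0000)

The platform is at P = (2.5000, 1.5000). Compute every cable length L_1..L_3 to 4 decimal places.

cable 1: Δx=3.5000, Δy=-1.5000; L_1 = √(Δx²+Δy²) = 3.8079
cable 2: Δx=9.5000, Δy=-1.5000; L_2 = √(Δx²+Δy²) = 9.6177
cable 3: Δx=9.5000, Δy=4.5000; L_3 = √(Δx²+Δy²) = 10.5119

(3.8079, 9.6177, 10.5119)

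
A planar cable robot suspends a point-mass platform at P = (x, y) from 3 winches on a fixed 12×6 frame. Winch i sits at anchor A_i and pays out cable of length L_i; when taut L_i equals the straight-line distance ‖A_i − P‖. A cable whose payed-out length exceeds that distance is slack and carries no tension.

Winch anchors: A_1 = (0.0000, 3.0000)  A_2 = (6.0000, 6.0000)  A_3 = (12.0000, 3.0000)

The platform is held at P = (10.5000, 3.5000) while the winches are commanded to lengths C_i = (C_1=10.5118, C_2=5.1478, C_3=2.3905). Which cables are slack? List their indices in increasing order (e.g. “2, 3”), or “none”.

3

cable 1: √((-10.5000)²+(-0.5000)²)=10.5119, C_1=10.5118: taut
cable 2: √((-4.5000)²+(2.5000)²)=5.1478, C_2=5.1478: taut
cable 3: √((1.5000)²+(-0.5000)²)=1.5811, C_3=2.3905: slack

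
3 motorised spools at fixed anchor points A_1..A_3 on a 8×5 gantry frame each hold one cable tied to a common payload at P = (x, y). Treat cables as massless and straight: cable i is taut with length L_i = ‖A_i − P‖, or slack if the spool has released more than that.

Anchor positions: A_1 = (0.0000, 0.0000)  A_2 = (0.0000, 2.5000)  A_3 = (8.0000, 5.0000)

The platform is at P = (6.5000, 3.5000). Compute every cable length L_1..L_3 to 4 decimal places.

cable 1: Δx=-6.5000, Δy=-3.5000; L_1 = √(Δx²+Δy²) = 7.3824
cable 2: Δx=-6.5000, Δy=-1.0000; L_2 = √(Δx²+Δy²) = 6.5765
cable 3: Δx=1.5000, Δy=1.5000; L_3 = √(Δx²+Δy²) = 2.1213

(7.3824, 6.5765, 2.1213)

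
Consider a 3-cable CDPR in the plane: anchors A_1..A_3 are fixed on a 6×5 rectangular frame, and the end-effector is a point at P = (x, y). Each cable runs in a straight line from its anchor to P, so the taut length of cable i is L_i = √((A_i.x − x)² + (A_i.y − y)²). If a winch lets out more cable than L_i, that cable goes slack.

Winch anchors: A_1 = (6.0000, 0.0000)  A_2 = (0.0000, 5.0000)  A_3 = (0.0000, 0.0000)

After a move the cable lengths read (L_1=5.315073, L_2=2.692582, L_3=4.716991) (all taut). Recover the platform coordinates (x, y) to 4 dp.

(2.5000, 4.0000)

circle eqns → linear via eq_j − eq_1; set k_j = A_j·A_j − L_j²
k_1 = 36.0000+0.0000−28.2500 = 7.7500
12.0000·x − 10.0000·y = k_1−k_2 = -10.0000
12.0000·x + 0.0000·y = k_1−k_3 = 30.0000
solve first two rows → x=2.5000, y=4.0000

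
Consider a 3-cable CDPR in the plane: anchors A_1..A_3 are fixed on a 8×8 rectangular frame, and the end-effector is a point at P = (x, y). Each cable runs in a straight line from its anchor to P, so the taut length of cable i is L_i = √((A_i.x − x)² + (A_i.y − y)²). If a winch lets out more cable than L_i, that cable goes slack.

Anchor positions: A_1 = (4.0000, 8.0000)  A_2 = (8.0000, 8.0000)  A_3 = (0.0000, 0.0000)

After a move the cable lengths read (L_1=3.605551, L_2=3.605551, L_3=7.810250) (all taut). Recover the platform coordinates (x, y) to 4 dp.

(6.0000, 5.0000)

circle eqns → linear via eq_j − eq_1; set c_j = A_j·A_j − L_j²
c_1 = 16.0000+64.0000−13.0000 = 67.0000
-8.0000·x + 0.0000·y = c_1−c_2 = -48.0000
8.0000·x + 16.0000·y = c_1−c_3 = 128.0000
solve first two rows → x=6.0000, y=5.0000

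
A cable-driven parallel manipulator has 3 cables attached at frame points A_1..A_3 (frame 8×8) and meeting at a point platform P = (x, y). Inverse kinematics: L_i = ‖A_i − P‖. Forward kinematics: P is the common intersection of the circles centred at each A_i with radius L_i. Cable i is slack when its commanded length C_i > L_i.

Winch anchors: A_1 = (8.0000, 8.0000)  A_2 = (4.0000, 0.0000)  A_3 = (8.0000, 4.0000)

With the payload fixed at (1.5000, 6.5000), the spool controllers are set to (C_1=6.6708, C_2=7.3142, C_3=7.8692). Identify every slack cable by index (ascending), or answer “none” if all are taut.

cable 1: L_1 = ‖A_1−P‖ = 6.6708;  C_1 = 6.6708 → taut
cable 2: L_2 = ‖A_2−P‖ = 6.9642;  C_2 = 7.3142 → slack
cable 3: L_3 = ‖A_3−P‖ = 6.9642;  C_3 = 7.8692 → slack

2, 3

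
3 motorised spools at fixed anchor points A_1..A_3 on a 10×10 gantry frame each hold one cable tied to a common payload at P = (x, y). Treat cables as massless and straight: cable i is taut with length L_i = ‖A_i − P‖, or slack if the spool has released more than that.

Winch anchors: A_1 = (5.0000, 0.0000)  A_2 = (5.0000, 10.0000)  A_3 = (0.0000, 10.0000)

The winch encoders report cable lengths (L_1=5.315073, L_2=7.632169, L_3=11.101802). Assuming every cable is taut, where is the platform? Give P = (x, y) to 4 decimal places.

(9.0000, 3.5000)

expand ‖A_i−P‖²=L_i² and subtract eq 1 (k_i ≔ ‖A_i‖²−L_i²)
k_1 = 25.0000+0.0000−28.2500 = -3.2500
eq1−eq2 → [0.0000  -20.0000]·P = -70.0000
eq1−eq3 → [10.0000  -20.0000]·P = 20.0000
2×2 solve → P = (9.0000, 3.5000)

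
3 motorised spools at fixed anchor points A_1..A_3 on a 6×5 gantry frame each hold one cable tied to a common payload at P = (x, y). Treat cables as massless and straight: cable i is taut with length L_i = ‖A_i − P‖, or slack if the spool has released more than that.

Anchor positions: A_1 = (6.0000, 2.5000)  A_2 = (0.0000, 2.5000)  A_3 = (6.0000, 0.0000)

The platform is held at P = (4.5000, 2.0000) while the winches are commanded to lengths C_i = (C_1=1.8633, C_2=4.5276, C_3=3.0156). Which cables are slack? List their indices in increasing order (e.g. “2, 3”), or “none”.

1, 3

i=1: geometric 1.5811 vs commanded 1.8633 ⇒ slack
i=2: geometric 4.5277 vs commanded 4.5276 ⇒ taut
i=3: geometric 2.5000 vs commanded 3.0156 ⇒ slack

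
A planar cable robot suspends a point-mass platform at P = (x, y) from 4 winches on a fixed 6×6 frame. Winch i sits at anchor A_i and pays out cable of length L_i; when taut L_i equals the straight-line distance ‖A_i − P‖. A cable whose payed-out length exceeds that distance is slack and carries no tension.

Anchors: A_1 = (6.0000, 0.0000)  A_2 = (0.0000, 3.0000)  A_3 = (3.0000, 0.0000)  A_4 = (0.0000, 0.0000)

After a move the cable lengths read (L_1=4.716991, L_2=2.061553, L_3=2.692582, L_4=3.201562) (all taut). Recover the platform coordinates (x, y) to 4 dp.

expand ‖A_i−P‖²=L_i² and subtract eq 1 (k_i ≔ ‖A_i‖²−L_i²)
k_1 = 36.0000+0.0000−22.2500 = 13.7500
eq1−eq2 → [12.0000  -6.0000]·P = 9.0000
eq1−eq3 → [6.0000  0.0000]·P = 12.0000
eq1−eq4 → [12.0000  0.0000]·P = 24.0000
2×2 solve → P = (2.0000, 2.5000)
check cable 4: ‖A_4−P‖² = 10.2500 ≈ L_4² = 10.2500 ✓

(2.0000, 2.5000)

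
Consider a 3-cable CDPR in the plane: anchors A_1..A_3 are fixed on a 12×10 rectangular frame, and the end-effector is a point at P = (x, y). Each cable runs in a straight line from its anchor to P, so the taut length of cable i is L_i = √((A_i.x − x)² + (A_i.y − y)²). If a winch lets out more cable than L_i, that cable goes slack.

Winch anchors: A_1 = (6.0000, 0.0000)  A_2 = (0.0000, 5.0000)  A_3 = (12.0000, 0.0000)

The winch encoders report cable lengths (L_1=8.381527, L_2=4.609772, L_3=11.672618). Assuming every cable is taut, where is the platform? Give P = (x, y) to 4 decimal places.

each cable: (A_i−P)·(A_i−P) = L_i²; let k_i = ‖A_i‖²−L_i²
k_1 = 36.0000+0.0000−70.2500 = -34.2500
row 1: 12.0000x − 10.0000y = -38.0000  (k_2=3.7500)
row 2: -12.0000x + 0.0000y = -42.0000  (k_3=7.7500)
Cramer on rows 1–2 → x = 3.5000, y = 8.0000

(3.5000, 8.0000)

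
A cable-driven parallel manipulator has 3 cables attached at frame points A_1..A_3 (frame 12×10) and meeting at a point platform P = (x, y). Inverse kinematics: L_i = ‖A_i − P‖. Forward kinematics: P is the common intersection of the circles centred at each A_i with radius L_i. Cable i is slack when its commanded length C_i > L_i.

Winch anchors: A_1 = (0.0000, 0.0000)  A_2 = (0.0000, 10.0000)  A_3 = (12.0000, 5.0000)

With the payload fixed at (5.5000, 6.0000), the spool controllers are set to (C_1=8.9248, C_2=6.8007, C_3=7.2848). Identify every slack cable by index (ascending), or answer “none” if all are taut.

i=1: geometric 8.1394 vs commanded 8.9248 ⇒ slack
i=2: geometric 6.8007 vs commanded 6.8007 ⇒ taut
i=3: geometric 6.5765 vs commanded 7.2848 ⇒ slack

1, 3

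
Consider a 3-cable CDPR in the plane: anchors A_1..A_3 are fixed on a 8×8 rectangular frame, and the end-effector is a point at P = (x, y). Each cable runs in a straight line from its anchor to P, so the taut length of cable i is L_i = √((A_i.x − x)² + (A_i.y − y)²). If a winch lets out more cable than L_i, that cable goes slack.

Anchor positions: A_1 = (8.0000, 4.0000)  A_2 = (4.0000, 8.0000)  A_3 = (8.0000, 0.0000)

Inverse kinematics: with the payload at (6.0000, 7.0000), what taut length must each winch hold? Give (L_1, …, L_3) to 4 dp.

(3.6056, 2.2361, 7.2801)

L_1: Δ = A_1−P = (2.0000, -3.0000) → ‖Δ‖ = √13.0000 = 3.6056
L_2: Δ = A_2−P = (-2.0000, 1.0000) → ‖Δ‖ = √5.0000 = 2.2361
L_3: Δ = A_3−P = (2.0000, -7.0000) → ‖Δ‖ = √53.0000 = 7.2801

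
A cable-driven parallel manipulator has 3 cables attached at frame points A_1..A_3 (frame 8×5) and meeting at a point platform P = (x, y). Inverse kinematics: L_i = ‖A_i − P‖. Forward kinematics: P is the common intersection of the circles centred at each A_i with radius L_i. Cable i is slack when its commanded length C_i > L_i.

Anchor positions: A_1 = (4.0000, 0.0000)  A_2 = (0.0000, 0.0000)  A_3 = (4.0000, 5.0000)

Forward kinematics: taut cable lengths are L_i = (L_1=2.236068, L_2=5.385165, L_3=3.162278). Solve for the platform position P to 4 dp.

circle eqns → linear via eq_j − eq_1; set q_j = A_j·A_j − L_j²
q_1 = 16.0000+0.0000−5.0000 = 11.0000
8.0000·x + 0.0000·y = q_1−q_2 = 40.0000
0.0000·x − 10.0000·y = q_1−q_3 = -20.0000
solve first two rows → x=5.0000, y=2.0000

(5.0000, 2.0000)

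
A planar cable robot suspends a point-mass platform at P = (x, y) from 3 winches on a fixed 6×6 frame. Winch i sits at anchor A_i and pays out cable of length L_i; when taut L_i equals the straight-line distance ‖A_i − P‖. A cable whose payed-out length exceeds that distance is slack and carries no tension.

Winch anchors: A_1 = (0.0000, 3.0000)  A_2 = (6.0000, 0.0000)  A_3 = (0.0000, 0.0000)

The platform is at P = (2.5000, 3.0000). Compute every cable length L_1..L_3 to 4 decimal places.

(2.5000, 4.6098, 3.9051)

L_1: Δ = A_1−P = (-2.5000, 0.0000) → ‖Δ‖ = √6.2500 = 2.5000
L_2: Δ = A_2−P = (3.5000, -3.0000) → ‖Δ‖ = √21.2500 = 4.6098
L_3: Δ = A_3−P = (-2.5000, -3.0000) → ‖Δ‖ = √15.2500 = 3.9051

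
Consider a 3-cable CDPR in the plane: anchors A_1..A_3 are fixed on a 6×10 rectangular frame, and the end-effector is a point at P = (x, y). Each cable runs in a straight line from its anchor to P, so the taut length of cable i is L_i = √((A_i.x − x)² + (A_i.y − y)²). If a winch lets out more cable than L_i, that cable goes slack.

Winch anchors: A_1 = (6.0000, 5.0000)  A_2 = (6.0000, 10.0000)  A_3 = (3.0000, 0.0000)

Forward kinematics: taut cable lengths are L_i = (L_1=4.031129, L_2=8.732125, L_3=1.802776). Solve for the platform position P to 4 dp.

(4.0000, 1.5000)

circle eqns → linear via eq_j − eq_1; set k_j = A_j·A_j − L_j²
k_1 = 36.0000+25.0000−16.2500 = 44.7500
0.0000·x − 10.0000·y = k_1−k_2 = -15.0000
6.0000·x + 10.0000·y = k_1−k_3 = 39.0000
solve first two rows → x=4.0000, y=1.5000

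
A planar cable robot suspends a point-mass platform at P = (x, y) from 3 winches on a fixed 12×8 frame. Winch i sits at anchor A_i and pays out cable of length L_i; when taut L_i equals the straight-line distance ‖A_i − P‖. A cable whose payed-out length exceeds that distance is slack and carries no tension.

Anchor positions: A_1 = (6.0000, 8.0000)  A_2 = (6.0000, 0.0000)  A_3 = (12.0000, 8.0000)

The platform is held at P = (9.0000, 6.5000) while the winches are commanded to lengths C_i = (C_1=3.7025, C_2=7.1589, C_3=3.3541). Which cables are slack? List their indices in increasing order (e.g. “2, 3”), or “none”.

1

cable 1: L_1 = ‖A_1−P‖ = 3.3541;  C_1 = 3.7025 → slack
cable 2: L_2 = ‖A_2−P‖ = 7.1589;  C_2 = 7.1589 → taut
cable 3: L_3 = ‖A_3−P‖ = 3.3541;  C_3 = 3.3541 → taut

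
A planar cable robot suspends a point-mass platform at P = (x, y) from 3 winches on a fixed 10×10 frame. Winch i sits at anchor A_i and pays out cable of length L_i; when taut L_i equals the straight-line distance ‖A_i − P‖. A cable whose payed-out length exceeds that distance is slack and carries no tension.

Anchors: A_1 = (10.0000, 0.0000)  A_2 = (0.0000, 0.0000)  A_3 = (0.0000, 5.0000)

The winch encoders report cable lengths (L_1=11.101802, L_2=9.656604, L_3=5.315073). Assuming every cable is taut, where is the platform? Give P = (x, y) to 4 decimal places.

circle eqns → linear via eq_j − eq_1; set c_j = A_j·A_j − L_j²
c_1 = 100.0000+0.0000−123.2500 = -23.2500
20.0000·x + 0.0000·y = c_1−c_2 = 70.0000
20.0000·x − 10.0000·y = c_1−c_3 = -20.0000
solve first two rows → x=3.5000, y=9.0000

(3.5000, 9.0000)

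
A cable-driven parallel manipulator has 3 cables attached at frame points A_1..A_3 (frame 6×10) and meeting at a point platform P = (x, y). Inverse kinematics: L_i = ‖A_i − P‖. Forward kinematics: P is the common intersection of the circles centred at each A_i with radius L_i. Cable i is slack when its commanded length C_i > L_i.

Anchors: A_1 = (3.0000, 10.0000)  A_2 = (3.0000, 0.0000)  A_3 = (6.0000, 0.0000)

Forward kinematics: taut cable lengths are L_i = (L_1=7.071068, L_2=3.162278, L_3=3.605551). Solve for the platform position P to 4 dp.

each cable: (A_i−P)·(A_i−P) = L_i²; let c_i = ‖A_i‖²−L_i²
c_1 = 9.0000+100.0000−50.0000 = 59.0000
row 1: 0.0000x + 20.0000y = 60.0000  (c_2=-1.0000)
row 2: -6.0000x + 20.0000y = 36.0000  (c_3=23.0000)
Cramer on rows 1–2 → x = 4.0000, y = 3.0000

(4.0000, 3.0000)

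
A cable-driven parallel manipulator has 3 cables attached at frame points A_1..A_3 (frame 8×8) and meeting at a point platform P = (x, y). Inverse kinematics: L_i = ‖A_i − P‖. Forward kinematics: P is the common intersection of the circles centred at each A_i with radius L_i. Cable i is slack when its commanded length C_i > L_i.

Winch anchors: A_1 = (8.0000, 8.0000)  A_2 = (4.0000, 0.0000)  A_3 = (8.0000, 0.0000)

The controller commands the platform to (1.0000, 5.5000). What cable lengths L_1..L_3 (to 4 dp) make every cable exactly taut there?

(7.4330, 6.2650, 8.9022)

L_1: Δ = A_1−P = (7.0000, 2.5000) → ‖Δ‖ = √55.2500 = 7.4330
L_2: Δ = A_2−P = (3.0000, -5.5000) → ‖Δ‖ = √39.2500 = 6.2650
L_3: Δ = A_3−P = (7.0000, -5.5000) → ‖Δ‖ = √79.2500 = 8.9022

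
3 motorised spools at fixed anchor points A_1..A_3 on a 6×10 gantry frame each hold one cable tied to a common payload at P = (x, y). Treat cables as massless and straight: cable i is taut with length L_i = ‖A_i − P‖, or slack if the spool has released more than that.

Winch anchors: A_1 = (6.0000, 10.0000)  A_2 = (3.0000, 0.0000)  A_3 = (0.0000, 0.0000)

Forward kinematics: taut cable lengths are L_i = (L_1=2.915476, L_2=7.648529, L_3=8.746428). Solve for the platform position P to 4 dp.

each cable: (A_i−P)·(A_i−P) = L_i²; let k_i = ‖A_i‖²−L_i²
k_1 = 36.0000+100.0000−8.5000 = 127.5000
row 1: 6.0000x + 20.0000y = 177.0000  (k_2=-49.5000)
row 2: 12.0000x + 20.0000y = 204.0000  (k_3=-76.5000)
Cramer on rows 1–2 → x = 4.5000, y = 7.5000

(4.5000, 7.5000)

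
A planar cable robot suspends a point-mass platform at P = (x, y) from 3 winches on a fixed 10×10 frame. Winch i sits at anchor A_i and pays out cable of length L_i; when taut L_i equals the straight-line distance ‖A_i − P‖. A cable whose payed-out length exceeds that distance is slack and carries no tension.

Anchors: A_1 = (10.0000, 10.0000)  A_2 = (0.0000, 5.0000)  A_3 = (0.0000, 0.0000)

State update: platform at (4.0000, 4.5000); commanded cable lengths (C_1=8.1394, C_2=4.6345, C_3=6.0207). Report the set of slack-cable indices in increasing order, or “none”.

2

cable 1: √((6.0000)²+(5.5000)²)=8.1394, C_1=8.1394: taut
cable 2: √((-4.0000)²+(0.5000)²)=4.0311, C_2=4.6345: slack
cable 3: √((-4.0000)²+(-4.5000)²)=6.0208, C_3=6.0207: taut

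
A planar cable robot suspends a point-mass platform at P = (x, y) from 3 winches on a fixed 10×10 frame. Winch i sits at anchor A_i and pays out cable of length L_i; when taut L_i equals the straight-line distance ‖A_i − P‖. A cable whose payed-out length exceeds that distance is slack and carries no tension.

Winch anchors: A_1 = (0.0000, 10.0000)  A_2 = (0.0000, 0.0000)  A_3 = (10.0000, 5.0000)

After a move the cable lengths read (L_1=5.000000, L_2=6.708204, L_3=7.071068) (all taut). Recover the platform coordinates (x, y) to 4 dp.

(3.0000, 6.0000)

each cable: (A_i−P)·(A_i−P) = L_i²; let c_i = ‖A_i‖²−L_i²
c_1 = 0.0000+100.0000−25.0000 = 75.0000
row 1: 0.0000x + 20.0000y = 120.0000  (c_2=-45.0000)
row 2: -20.0000x + 10.0000y = 0.0000  (c_3=75.0000)
Cramer on rows 1–2 → x = 3.0000, y = 6.0000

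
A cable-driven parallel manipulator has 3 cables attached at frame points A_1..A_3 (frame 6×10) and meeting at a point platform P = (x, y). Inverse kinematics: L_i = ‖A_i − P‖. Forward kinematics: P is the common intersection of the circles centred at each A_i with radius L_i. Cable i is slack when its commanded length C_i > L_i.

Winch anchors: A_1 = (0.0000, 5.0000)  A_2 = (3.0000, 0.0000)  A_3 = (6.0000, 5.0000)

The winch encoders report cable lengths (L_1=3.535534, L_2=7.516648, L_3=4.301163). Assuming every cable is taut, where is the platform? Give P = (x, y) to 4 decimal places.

(2.5000, 7.5000)

expand ‖A_i−P‖²=L_i² and subtract eq 1 (k_i ≔ ‖A_i‖²−L_i²)
k_1 = 0.0000+25.0000−12.5000 = 12.5000
eq1−eq2 → [-6.0000  10.0000]·P = 60.0000
eq1−eq3 → [-12.0000  0.0000]·P = -30.0000
2×2 solve → P = (2.5000, 7.5000)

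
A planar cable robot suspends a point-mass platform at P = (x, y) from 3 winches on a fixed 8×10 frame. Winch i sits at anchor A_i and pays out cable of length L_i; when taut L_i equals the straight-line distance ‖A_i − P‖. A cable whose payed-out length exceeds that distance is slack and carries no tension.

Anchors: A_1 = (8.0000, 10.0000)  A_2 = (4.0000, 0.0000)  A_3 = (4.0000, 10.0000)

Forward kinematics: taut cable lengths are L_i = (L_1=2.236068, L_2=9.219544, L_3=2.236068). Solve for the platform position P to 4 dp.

(6.0000, 9.0000)

expand ‖A_i−P‖²=L_i² and subtract eq 1 (c_i ≔ ‖A_i‖²−L_i²)
c_1 = 64.0000+100.0000−5.0000 = 159.0000
eq1−eq2 → [8.0000  20.0000]·P = 228.0000
eq1−eq3 → [8.0000  0.0000]·P = 48.0000
2×2 solve → P = (6.0000, 9.0000)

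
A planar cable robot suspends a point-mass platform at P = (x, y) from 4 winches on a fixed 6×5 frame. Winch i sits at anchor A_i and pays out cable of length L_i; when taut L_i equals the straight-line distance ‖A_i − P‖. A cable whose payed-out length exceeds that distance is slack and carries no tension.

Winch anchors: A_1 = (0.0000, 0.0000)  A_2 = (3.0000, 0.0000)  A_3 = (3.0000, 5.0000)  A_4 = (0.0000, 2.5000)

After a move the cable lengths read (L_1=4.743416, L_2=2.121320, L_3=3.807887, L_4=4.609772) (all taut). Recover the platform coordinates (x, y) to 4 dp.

(4.5000, 1.5000)

circle eqns → linear via eq_j − eq_1; set q_j = A_j·A_j − L_j²
q_1 = 0.0000+0.0000−22.5000 = -22.5000
-6.0000·x + 0.0000·y = q_1−q_2 = -27.0000
-6.0000·x − 10.0000·y = q_1−q_3 = -42.0000
0.0000·x − 5.0000·y = q_1−q_4 = -7.5000
solve first two rows → x=4.5000, y=1.5000
check cable 4: ‖A_4−P‖² = 21.2500 ≈ L_4² = 21.2500 ✓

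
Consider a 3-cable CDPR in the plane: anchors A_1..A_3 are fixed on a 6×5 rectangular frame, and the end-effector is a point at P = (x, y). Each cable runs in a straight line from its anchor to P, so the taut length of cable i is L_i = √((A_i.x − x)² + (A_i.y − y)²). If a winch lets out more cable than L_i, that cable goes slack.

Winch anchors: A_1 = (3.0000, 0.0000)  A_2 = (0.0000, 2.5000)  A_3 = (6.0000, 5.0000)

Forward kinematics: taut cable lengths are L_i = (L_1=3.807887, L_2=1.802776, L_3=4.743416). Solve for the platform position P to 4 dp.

(1.5000, 3.5000)

each cable: (A_i−P)·(A_i−P) = L_i²; let q_i = ‖A_i‖²−L_i²
q_1 = 9.0000+0.0000−14.5000 = -5.5000
row 1: 6.0000x − 5.0000y = -8.5000  (q_2=3.0000)
row 2: -6.0000x − 10.0000y = -44.0000  (q_3=38.5000)
Cramer on rows 1–2 → x = 1.5000, y = 3.5000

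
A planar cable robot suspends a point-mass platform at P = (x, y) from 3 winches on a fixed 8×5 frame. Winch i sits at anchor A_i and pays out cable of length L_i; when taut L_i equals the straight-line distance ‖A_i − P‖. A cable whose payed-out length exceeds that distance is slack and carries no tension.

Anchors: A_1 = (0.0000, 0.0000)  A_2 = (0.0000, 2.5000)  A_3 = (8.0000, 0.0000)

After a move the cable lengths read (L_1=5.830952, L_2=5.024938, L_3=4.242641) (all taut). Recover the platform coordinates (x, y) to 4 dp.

(5.0000, 3.0000)

expand ‖A_i−P‖²=L_i² and subtract eq 1 (k_i ≔ ‖A_i‖²−L_i²)
k_1 = 0.0000+0.0000−34.0000 = -34.0000
eq1−eq2 → [0.0000  -5.0000]·P = -15.0000
eq1−eq3 → [-16.0000  0.0000]·P = -80.0000
2×2 solve → P = (5.0000, 3.0000)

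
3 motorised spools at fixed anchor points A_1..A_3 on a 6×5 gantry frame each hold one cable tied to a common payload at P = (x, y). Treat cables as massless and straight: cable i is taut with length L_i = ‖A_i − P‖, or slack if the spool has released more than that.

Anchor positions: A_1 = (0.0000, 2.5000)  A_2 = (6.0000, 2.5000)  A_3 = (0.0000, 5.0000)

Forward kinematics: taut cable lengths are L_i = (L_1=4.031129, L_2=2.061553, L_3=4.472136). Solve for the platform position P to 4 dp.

circle eqns → linear via eq_j − eq_1; set q_j = A_j·A_j − L_j²
q_1 = 0.0000+6.2500−16.2500 = -10.0000
-12.0000·x + 0.0000·y = q_1−q_2 = -48.0000
0.0000·x − 5.0000·y = q_1−q_3 = -15.0000
solve first two rows → x=4.0000, y=3.0000

(4.0000, 3.0000)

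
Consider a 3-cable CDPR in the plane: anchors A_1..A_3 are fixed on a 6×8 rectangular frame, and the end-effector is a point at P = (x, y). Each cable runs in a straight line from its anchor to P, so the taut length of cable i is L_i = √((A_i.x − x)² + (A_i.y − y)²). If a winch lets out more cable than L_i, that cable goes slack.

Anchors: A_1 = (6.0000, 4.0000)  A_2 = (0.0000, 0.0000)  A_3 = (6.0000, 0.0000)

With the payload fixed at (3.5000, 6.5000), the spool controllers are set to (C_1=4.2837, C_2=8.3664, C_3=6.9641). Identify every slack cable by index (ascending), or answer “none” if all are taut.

cable 1: √((2.5000)²+(-2.5000)²)=3.5355, C_1=4.2837: slack
cable 2: √((-3.5000)²+(-6.5000)²)=7.3824, C_2=8.3664: slack
cable 3: √((2.5000)²+(-6.5000)²)=6.9642, C_3=6.9641: taut

1, 2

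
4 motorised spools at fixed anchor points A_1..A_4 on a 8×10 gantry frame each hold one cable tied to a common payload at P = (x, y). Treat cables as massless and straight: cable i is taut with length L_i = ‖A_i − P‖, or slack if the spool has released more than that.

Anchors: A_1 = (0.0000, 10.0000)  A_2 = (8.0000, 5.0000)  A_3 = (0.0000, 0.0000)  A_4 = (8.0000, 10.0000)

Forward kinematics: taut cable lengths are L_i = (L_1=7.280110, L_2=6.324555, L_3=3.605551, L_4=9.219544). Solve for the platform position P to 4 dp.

expand ‖A_i−P‖²=L_i² and subtract eq 1 (k_i ≔ ‖A_i‖²−L_i²)
k_1 = 0.0000+100.0000−53.0000 = 47.0000
eq1−eq2 → [-16.0000  10.0000]·P = -2.0000
eq1−eq3 → [0.0000  20.0000]·P = 60.0000
eq1−eq4 → [-16.0000  0.0000]·P = -32.0000
2×2 solve → P = (2.0000, 3.0000)
check cable 4: ‖A_4−P‖² = 85.0000 ≈ L_4² = 85.0000 ✓

(2.0000, 3.0000)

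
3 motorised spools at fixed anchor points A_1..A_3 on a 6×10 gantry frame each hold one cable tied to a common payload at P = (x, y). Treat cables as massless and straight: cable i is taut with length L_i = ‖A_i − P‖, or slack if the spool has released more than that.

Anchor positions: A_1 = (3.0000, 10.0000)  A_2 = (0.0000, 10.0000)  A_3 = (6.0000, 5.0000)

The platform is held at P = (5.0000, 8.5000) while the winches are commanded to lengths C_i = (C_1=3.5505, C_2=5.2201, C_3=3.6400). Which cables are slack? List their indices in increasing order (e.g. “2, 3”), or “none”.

1

cable 1: L_1 = ‖A_1−P‖ = 2.5000;  C_1 = 3.5505 → slack
cable 2: L_2 = ‖A_2−P‖ = 5.2202;  C_2 = 5.2201 → taut
cable 3: L_3 = ‖A_3−P‖ = 3.6401;  C_3 = 3.6400 → taut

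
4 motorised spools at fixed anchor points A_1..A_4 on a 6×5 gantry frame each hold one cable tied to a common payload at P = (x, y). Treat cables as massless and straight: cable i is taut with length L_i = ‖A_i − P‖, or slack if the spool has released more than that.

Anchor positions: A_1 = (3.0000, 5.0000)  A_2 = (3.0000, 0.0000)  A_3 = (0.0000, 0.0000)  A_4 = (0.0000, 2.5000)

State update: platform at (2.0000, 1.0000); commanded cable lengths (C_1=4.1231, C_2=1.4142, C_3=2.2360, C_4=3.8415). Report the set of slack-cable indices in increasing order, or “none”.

cable 1: √((1.0000)²+(4.0000)²)=4.1231, C_1=4.1231: taut
cable 2: √((1.0000)²+(-1.0000)²)=1.4142, C_2=1.4142: taut
cable 3: √((-2.0000)²+(-1.0000)²)=2.2361, C_3=2.2360: taut
cable 4: √((-2.0000)²+(1.5000)²)=2.5000, C_4=3.8415: slack

4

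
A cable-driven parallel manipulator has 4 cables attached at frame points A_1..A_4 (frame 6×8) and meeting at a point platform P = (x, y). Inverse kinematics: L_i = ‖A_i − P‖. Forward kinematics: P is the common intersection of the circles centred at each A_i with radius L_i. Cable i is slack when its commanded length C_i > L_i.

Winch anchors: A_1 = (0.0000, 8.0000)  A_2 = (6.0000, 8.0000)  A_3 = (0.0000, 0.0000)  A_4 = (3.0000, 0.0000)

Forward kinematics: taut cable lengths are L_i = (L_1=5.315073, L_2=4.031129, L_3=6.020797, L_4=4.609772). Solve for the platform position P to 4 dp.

(4.0000, 4.5000)

each cable: (A_i−P)·(A_i−P) = L_i²; let c_i = ‖A_i‖²−L_i²
c_1 = 0.0000+64.0000−28.2500 = 35.7500
row 1: -12.0000x + 0.0000y = -48.0000  (c_2=83.7500)
row 2: 0.0000x + 16.0000y = 72.0000  (c_3=-36.2500)
row 3: -6.0000x + 16.0000y = 48.0000  (c_4=-12.2500)
Cramer on rows 1–2 → x = 4.0000, y = 4.5000
check cable 4: ‖A_4−P‖² = 21.2500 ≈ L_4² = 21.2500 ✓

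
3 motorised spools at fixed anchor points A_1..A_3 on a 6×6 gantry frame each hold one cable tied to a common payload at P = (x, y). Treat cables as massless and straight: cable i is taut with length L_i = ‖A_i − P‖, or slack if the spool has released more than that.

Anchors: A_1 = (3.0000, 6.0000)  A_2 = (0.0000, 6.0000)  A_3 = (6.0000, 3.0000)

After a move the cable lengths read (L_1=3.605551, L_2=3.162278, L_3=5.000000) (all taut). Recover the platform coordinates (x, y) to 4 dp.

(1.0000, 3.0000)

each cable: (A_i−P)·(A_i−P) = L_i²; let k_i = ‖A_i‖²−L_i²
k_1 = 9.0000+36.0000−13.0000 = 32.0000
row 1: 6.0000x + 0.0000y = 6.0000  (k_2=26.0000)
row 2: -6.0000x + 6.0000y = 12.0000  (k_3=20.0000)
Cramer on rows 1–2 → x = 1.0000, y = 3.0000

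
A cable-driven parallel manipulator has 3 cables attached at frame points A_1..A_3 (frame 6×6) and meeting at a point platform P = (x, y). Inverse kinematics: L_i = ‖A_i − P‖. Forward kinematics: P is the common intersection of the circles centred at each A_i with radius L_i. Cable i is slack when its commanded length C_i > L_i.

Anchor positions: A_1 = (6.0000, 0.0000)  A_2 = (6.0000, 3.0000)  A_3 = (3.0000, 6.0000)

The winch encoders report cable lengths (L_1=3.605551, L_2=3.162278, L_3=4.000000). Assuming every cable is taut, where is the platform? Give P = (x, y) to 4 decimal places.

(3.0000, 2.0000)

circle eqns → linear via eq_j − eq_1; set c_j = A_j·A_j − L_j²
c_1 = 36.0000+0.0000−13.0000 = 23.0000
0.0000·x − 6.0000·y = c_1−c_2 = -12.0000
6.0000·x − 12.0000·y = c_1−c_3 = -6.0000
solve first two rows → x=3.0000, y=2.0000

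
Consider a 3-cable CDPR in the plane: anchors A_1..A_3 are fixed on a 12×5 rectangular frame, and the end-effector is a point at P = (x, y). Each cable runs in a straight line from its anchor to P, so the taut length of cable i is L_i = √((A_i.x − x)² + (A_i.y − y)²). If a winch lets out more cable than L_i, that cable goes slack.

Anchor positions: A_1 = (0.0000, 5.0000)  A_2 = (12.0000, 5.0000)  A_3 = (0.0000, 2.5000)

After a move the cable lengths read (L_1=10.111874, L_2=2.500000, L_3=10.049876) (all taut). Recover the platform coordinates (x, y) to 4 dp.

circle eqns → linear via eq_j − eq_1; set q_j = A_j·A_j − L_j²
q_1 = 0.0000+25.0000−102.2500 = -77.2500
-24.0000·x + 0.0000·y = q_1−q_2 = -240.0000
0.0000·x + 5.0000·y = q_1−q_3 = 17.5000
solve first two rows → x=10.0000, y=3.5000

(10.0000, 3.5000)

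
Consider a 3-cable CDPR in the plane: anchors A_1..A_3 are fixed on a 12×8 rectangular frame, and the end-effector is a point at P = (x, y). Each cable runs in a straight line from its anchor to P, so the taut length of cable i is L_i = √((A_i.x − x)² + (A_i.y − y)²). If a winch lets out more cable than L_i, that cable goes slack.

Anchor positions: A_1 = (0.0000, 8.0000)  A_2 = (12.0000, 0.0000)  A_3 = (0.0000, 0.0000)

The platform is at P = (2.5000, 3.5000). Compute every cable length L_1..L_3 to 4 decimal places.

L_1 = √((0.0000−2.5000)² + (8.0000−3.5000)²) = 5.1478
L_2 = √((12.0000−2.5000)² + (0.0000−3.5000)²) = 10.1242
L_3 = √((0.0000−2.5000)² + (0.0000−3.5000)²) = 4.3012

(5.1478, 10.1242, 4.3012)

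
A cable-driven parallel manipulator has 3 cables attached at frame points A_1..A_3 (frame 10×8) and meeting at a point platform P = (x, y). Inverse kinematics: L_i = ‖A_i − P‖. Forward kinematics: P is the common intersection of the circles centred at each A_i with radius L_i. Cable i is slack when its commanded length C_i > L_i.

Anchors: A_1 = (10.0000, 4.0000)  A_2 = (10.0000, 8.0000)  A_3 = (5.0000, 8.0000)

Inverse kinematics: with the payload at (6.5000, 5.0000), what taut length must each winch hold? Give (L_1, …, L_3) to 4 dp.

(3.6401, 4.6098, 3.3541)

L_1 = √((10.0000−6.5000)² + (4.0000−5.0000)²) = 3.6401
L_2 = √((10.0000−6.5000)² + (8.0000−5.0000)²) = 4.6098
L_3 = √((5.0000−6.5000)² + (8.0000−5.0000)²) = 3.3541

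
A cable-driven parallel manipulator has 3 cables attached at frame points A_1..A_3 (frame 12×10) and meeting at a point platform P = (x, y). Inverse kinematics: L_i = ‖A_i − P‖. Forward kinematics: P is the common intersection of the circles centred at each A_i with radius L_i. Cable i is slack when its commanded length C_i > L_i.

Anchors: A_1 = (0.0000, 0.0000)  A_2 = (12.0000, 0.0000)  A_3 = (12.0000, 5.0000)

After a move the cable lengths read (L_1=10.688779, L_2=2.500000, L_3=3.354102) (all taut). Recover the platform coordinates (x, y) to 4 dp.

expand ‖A_i−P‖²=L_i² and subtract eq 1 (q_i ≔ ‖A_i‖²−L_i²)
q_1 = 0.0000+0.0000−114.2500 = -114.2500
eq1−eq2 → [-24.0000  0.0000]·P = -252.0000
eq1−eq3 → [-24.0000  -10.0000]·P = -272.0000
2×2 solve → P = (10.5000, 2.0000)

(10.5000, 2.0000)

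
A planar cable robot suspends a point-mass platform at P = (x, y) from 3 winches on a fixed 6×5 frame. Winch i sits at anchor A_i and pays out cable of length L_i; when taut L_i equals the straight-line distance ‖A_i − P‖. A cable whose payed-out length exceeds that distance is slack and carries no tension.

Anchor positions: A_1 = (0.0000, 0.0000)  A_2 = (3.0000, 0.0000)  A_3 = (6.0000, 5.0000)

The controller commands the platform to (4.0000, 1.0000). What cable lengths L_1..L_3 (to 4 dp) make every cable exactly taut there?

L_1 = √((0.0000−4.0000)² + (0.0000−1.0000)²) = 4.1231
L_2 = √((3.0000−4.0000)² + (0.0000−1.0000)²) = 1.4142
L_3 = √((6.0000−4.0000)² + (5.0000−1.0000)²) = 4.4721

(4.1231, 1.4142, 4.4721)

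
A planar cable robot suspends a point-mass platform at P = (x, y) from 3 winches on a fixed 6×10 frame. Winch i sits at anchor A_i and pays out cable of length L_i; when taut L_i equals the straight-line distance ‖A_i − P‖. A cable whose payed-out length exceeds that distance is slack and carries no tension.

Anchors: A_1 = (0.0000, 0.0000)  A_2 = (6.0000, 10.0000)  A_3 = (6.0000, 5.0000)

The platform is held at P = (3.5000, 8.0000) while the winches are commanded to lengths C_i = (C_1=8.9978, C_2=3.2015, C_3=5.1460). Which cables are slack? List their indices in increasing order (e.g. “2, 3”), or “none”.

i=1: geometric 8.7321 vs commanded 8.9978 ⇒ slack
i=2: geometric 3.2016 vs commanded 3.2015 ⇒ taut
i=3: geometric 3.9051 vs commanded 5.1460 ⇒ slack

1, 3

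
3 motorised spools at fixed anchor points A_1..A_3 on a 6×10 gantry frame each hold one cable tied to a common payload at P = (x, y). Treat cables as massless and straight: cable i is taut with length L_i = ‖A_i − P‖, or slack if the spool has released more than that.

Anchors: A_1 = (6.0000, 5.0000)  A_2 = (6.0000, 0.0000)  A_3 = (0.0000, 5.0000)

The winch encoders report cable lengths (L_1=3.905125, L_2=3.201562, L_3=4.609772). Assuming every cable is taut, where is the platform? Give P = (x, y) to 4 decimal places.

each cable: (A_i−P)·(A_i−P) = L_i²; let c_i = ‖A_i‖²−L_i²
c_1 = 36.0000+25.0000−15.2500 = 45.7500
row 1: 0.0000x + 10.0000y = 20.0000  (c_2=25.7500)
row 2: 12.0000x + 0.0000y = 42.0000  (c_3=3.7500)
Cramer on rows 1–2 → x = 3.5000, y = 2.0000

(3.5000, 2.0000)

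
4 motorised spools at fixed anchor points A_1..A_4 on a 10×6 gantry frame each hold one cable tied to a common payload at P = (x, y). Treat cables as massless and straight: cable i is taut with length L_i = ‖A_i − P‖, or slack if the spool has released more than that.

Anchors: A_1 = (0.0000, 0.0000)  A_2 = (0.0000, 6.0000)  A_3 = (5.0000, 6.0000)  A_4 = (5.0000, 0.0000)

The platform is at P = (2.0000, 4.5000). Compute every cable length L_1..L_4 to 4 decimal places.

L_1 = √((0.0000−2.0000)² + (0.0000−4.5000)²) = 4.9244
L_2 = √((0.0000−2.0000)² + (6.0000−4.5000)²) = 2.5000
L_3 = √((5.0000−2.0000)² + (6.0000−4.5000)²) = 3.3541
L_4 = √((5.0000−2.0000)² + (0.0000−4.5000)²) = 5.4083

(4.9244, 2.5000, 3.3541, 5.4083)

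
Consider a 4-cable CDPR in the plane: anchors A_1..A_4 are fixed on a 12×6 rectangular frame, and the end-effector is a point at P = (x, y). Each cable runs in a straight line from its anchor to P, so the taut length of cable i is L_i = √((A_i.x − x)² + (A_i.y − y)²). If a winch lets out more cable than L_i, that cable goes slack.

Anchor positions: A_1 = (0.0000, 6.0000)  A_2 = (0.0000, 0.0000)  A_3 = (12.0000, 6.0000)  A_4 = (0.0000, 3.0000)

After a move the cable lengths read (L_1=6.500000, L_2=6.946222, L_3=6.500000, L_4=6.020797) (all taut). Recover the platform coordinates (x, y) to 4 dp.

(6.0000, 3.5000)

expand ‖A_i−P‖²=L_i² and subtract eq 1 (k_i ≔ ‖A_i‖²−L_i²)
k_1 = 0.0000+36.0000−42.2500 = -6.2500
eq1−eq2 → [0.0000  12.0000]·P = 42.0000
eq1−eq3 → [-24.0000  0.0000]·P = -144.0000
eq1−eq4 → [0.0000  6.0000]·P = 21.0000
2×2 solve → P = (6.0000, 3.5000)
check cable 4: ‖A_4−P‖² = 36.2500 ≈ L_4² = 36.2500 ✓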